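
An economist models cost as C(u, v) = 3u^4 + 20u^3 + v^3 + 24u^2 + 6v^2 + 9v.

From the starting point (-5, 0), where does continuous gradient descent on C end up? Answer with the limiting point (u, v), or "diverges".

(-4, -1)

C is separable, so gradient descent decouples: u follows -∂C/∂u, v follows -∂C/∂v.
∂C/∂u = 12u(u + 1)(u + 4); at u=-5 this is -240, so u increases.
∂C/∂v = 3(v + 1)(v + 3); at v=0 this is 9, so v decreases.
u converges to its nearest critical value -4 (a local min of the u-part); v converges to -1. The iterate converges to (-4, -1).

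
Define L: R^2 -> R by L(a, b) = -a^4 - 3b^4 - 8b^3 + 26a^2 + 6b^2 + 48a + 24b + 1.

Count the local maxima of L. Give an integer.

4

L separates as a function of a plus a function of b, so ∇L=0 decouples.
∂L/∂a = -4(a - 4)(a + 1)(a + 3) = 0 at a ∈ {-3, -1, 4}; ∂L/∂b = -12(b - 1)(b + 1)(b + 2) = 0 at b ∈ {-2, -1, 1}.
The Hessian is diagonal: diag(L_aa, L_bb). Second derivatives: L_aa(-3)=-56, L_aa(-1)=40, L_aa(4)=-140; L_bb(-2)=-36, L_bb(-1)=24, L_bb(1)=-72.
Local maxima occur where both diagonal entries negative: (-3, -2), (-3, 1), (4, -2), (4, 1). Count: 4.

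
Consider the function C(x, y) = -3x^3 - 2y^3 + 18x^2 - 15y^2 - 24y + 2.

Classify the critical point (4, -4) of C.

The mixed partial ∂²C/∂x∂y is 0, so the Hessian at any point is diag(C_xx, C_yy) = diag(18(-x + 2), -6(2y + 5)).
At (4, -4): H = diag(-36, 18).
The eigenvalues have opposite signs, so H is indefinite: a saddle point.

saddle point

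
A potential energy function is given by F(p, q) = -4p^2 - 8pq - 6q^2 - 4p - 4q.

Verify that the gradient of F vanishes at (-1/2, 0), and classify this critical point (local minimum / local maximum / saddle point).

∇F = (-8p - 8q - 4, -8p - 12q - 4); substituting (-1/2, 0) gives ∇F = (0, 0), so (-1/2, 0) is indeed a critical point.
The Hessian of F is constant: H = [[-8, -8], [-8, -12]].
det(H) = (-8)·(-12) − (-8)² = 32.
det(H) > 0 and tr(H) = -20 < 0, so H is negative definite and the point is a local maximum.

local maximum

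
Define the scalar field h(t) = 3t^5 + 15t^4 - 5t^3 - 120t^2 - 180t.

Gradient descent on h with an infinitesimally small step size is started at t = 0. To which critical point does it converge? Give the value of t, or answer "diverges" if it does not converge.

h'(t) = 15(t - 2)(t + 1)(t + 2)(t + 3), so h'(0) = -180.
Gradient descent moves in the -h' direction, i.e. t is increasing.
The nearest critical point in that direction is t = 2, where h'' = 900 > 0 (a local minimum). The iterate converges there.

2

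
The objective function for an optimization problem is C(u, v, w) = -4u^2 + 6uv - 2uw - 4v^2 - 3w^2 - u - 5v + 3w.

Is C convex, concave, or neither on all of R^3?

C is quadratic, so its Hessian is the constant matrix H = [[-8, 6, -2], [6, -8, 0], [-2, 0, -6]].
Leading principal minors: -8, 28, -136.
Signs alternate −, +, − ⇒ H ≺ 0 ⇒ concave.

concave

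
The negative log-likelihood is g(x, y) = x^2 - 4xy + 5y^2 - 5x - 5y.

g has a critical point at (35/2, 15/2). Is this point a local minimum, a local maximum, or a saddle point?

local minimum

The Hessian of g is constant: H = [[2, -4], [-4, 10]].
det(H) = 2·10 − (-4)² = 4.
det(H) > 0 and tr(H) = 12 > 0, so H is positive definite and the point is a local minimum.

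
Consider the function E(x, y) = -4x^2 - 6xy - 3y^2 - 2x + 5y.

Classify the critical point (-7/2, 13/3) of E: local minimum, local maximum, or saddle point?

local maximum

The Hessian of E is constant: H = [[-8, -6], [-6, -6]].
det(H) = (-8)·(-6) − (-6)² = 12.
det(H) > 0 and tr(H) = -14 < 0, so H is negative definite and the point is a local maximum.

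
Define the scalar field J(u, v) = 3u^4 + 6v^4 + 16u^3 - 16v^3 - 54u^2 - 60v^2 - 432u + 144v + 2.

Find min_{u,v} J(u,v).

-1409

J(u,v) separates as P(u) + Q(v) + 2, so its minimum is min P + min Q + 2.
P'(u) = 12(u - 3)(u + 3)(u + 4) vanishes at u ∈ {-4, -3, 3}; Q'(v) = 24(v - 3)(v - 1)(v + 2) vanishes at v ∈ {-2, 1, 3}.
Local minima of P (where P''>0): P(-4)=608, P(3)=-1107. Local minima of Q: Q(-2)=-304, Q(3)=-54.
So the global minimum of J is P(3) + Q(-2) + 2 = -1107 − 304 + 2 = -1409, attained at (3, -2).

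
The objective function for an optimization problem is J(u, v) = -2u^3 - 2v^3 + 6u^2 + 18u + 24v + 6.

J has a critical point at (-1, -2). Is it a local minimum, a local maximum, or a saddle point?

local minimum

The mixed partial ∂²J/∂u∂v is 0, so the Hessian at any point is diag(J_uu, J_vv) = diag(12(-u + 1), -12v).
At (-1, -2): H = diag(24, 24).
Both eigenvalues are positive, so H is positive definite: a local minimum.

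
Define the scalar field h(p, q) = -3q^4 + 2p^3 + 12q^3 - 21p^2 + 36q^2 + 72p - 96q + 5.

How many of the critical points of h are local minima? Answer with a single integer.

1

h separates as a function of p plus a function of q, so ∇h=0 decouples.
∂h/∂p = 6(p - 4)(p - 3) = 0 at p ∈ {3, 4}; ∂h/∂q = -12(q - 4)(q - 1)(q + 2) = 0 at q ∈ {-2, 1, 4}.
The Hessian is diagonal: diag(h_pp, h_qq). Second derivatives: h_pp(3)=-6, h_pp(4)=6; h_qq(-2)=-216, h_qq(1)=108, h_qq(4)=-216.
Local minima occur where both diagonal entries positive: (4, 1). Count: 1.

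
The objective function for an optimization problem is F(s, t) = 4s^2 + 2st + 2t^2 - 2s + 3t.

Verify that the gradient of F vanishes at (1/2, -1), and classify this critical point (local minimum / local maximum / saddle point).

local minimum

∇F = (8s + 2t - 2, 2s + 4t + 3); substituting (1/2, -1) gives ∇F = (0, 0), so (1/2, -1) is indeed a critical point.
The Hessian of F is constant: H = [[8, 2], [2, 4]].
det(H) = 8·4 − 2² = 28.
det(H) > 0 and tr(H) = 12 > 0, so H is positive definite and the point is a local minimum.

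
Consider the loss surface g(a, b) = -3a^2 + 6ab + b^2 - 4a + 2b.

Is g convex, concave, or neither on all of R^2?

neither

g is quadratic, so its Hessian is the constant matrix H = [[-6, 6], [6, 2]].
det(H) = -48, tr(H) = -4.
det(H) < 0, so H is indefinite: neither convex nor concave.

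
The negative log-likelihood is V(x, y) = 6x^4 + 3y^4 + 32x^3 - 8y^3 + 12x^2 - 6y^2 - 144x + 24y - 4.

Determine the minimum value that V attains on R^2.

V(x,y) separates as P(x) + Q(y) − 4, so its minimum is min P + min Q − 4.
P'(x) = 24(x - 1)(x + 2)(x + 3) vanishes at x ∈ {-3, -2, 1}; Q'(y) = 12(y - 2)(y - 1)(y + 1) vanishes at y ∈ {-1, 1, 2}.
Local minima of P (where P''>0): P(-3)=162, P(1)=-94. Local minima of Q: Q(-1)=-19, Q(2)=8.
So the global minimum of V is P(1) + Q(-1) − 4 = -94 − 19 − 4 = -117, attained at (1, -1).

-117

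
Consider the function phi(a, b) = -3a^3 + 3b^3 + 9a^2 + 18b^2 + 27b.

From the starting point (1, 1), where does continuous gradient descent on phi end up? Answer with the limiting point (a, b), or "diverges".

phi is separable, so gradient descent decouples: a follows -∂phi/∂a, b follows -∂phi/∂b.
∂phi/∂a = -9a(a - 2); at a=1 this is 9, so a decreases.
∂phi/∂b = 9(b + 1)(b + 3); at b=1 this is 72, so b decreases.
a converges to its nearest critical value 0 (a local min of the a-part); b converges to -1. The iterate converges to (0, -1).

(0, -1)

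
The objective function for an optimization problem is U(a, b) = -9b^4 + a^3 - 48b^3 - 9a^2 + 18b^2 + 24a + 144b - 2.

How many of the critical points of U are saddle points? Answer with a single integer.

3

U separates as a function of a plus a function of b, so ∇U=0 decouples.
∂U/∂a = 3(a - 4)(a - 2) = 0 at a ∈ {2, 4}; ∂U/∂b = -36(b - 1)(b + 1)(b + 4) = 0 at b ∈ {-4, -1, 1}.
The Hessian is diagonal: diag(U_aa, U_bb). Second derivatives: U_aa(2)=-6, U_aa(4)=6; U_bb(-4)=-540, U_bb(-1)=216, U_bb(1)=-360.
Saddle points occur where the two diagonal entries have opposite signs: (2, -1), (4, -4), (4, 1). Count: 3.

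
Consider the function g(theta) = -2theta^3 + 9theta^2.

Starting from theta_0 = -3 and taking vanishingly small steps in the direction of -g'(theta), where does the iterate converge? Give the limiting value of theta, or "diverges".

g'(theta) = -6theta(theta - 3), so g'(-3) = -108.
Gradient descent moves in the -g' direction, i.e. theta is increasing.
The nearest critical point in that direction is theta = 0, where g'' = 18 > 0 (a local minimum). The iterate converges there.

0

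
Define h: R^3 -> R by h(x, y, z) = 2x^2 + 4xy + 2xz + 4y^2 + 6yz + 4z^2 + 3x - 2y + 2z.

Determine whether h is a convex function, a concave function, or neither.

convex

h is quadratic, so its Hessian is the constant matrix H = [[4, 4, 2], [4, 8, 6], [2, 6, 8]].
Leading principal minors: 4, 16, 48.
All positive ⇒ H ≻ 0 ⇒ convex.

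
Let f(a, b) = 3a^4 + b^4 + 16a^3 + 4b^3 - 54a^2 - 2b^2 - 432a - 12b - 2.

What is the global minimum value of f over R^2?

f(a,b) separates as P(a) + Q(b) − 2, so its minimum is min P + min Q − 2.
P'(a) = 12(a - 3)(a + 3)(a + 4) vanishes at a ∈ {-4, -3, 3}; Q'(b) = 4(b - 1)(b + 1)(b + 3) vanishes at b ∈ {-3, -1, 1}.
Local minima of P (where P''>0): P(-4)=608, P(3)=-1107. Local minima of Q: Q(-3)=-9, Q(1)=-9.
So the global minimum of f is P(3) + Q(-3) − 2 = -1107 − 9 − 2 = -1118, attained at (3, -3).

-1118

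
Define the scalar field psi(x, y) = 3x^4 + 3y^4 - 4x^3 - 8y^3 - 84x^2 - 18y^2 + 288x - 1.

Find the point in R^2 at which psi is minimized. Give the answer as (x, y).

psi(x,y) separates as P(x) + Q(y) − 1, so its minimum is min P + min Q − 1.
P'(x) = 12(x - 3)(x - 2)(x + 4) vanishes at x ∈ {-4, 2, 3}; Q'(y) = 12y(y - 3)(y + 1) vanishes at y ∈ {-1, 0, 3}.
Local minima of P (where P''>0): P(-4)=-1472, P(3)=243. Local minima of Q: Q(-1)=-7, Q(3)=-135.
So the global minimum of psi is P(-4) + Q(3) − 1 = -1472 − 135 − 1 = -1608, attained at (-4, 3).

(-4, 3)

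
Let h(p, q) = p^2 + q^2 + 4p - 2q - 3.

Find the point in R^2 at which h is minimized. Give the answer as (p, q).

(-2, 1)

h(p,q) separates as A(p) + B(q) − 3, so its minimum is min A + min B − 3.
A'(p) = 2p + 4 vanishes at p ∈ {-2}; B'(q) = 2q - 2 vanishes at q ∈ {1}.
Local minima of A (where A''>0): A(-2)=-4. Local minima of B: B(1)=-1.
So the global minimum of h is A(-2) + B(1) − 3 = -4 − 1 − 3 = -8, attained at (-2, 1).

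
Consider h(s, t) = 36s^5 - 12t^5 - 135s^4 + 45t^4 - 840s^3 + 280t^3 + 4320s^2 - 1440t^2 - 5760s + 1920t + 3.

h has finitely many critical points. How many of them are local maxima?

h separates as a function of s plus a function of t, so ∇h=0 decouples.
∂h/∂s = 180(s - 4)(s - 2)(s - 1)(s + 4) = 0 at s ∈ {-4, 1, 2, 4}; ∂h/∂t = -60(t - 4)(t - 2)(t - 1)(t + 4) = 0 at t ∈ {-4, 1, 2, 4}.
The Hessian is diagonal: diag(h_ss, h_tt). Second derivatives: h_ss(-4)=-43200, h_ss(1)=2700, h_ss(2)=-2160, h_ss(4)=8640; h_tt(-4)=14400, h_tt(1)=-900, h_tt(2)=720, h_tt(4)=-2880.
Local maxima occur where both diagonal entries negative: (-4, 1), (-4, 4), (2, 1), (2, 4). Count: 4.

4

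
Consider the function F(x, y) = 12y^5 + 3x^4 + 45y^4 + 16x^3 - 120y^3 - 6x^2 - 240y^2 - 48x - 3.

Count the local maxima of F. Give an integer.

2

F separates as a function of x plus a function of y, so ∇F=0 decouples.
∂F/∂x = 12(x - 1)(x + 1)(x + 4) = 0 at x ∈ {-4, -1, 1}; ∂F/∂y = 60y(y - 2)(y + 1)(y + 4) = 0 at y ∈ {-4, -1, 0, 2}.
The Hessian is diagonal: diag(F_xx, F_yy). Second derivatives: F_xx(-4)=180, F_xx(-1)=-72, F_xx(1)=120; F_yy(-4)=-4320, F_yy(-1)=540, F_yy(0)=-480, F_yy(2)=2160.
Local maxima occur where both diagonal entries negative: (-1, -4), (-1, 0). Count: 2.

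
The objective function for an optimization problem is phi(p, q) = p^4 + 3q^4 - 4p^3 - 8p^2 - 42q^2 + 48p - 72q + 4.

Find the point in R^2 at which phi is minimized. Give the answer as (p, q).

(-2, 3)

phi(p,q) separates as A(p) + B(q) + 4, so its minimum is min A + min B + 4.
A'(p) = 4(p - 3)(p - 2)(p + 2) vanishes at p ∈ {-2, 2, 3}; B'(q) = 12(q - 3)(q + 1)(q + 2) vanishes at q ∈ {-2, -1, 3}.
Local minima of A (where A''>0): A(-2)=-80, A(3)=45. Local minima of B: B(-2)=24, B(3)=-351.
So the global minimum of phi is A(-2) + B(3) + 4 = -80 − 351 + 4 = -427, attained at (-2, 3).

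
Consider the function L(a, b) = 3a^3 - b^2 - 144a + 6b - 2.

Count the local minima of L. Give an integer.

L separates as a function of a plus a function of b, so ∇L=0 decouples.
∂L/∂a = 9(a - 4)(a + 4) = 0 at a ∈ {-4, 4}; ∂L/∂b = -2(b - 3) = 0 at b ∈ {3}.
The Hessian is diagonal: diag(L_aa, L_bb). Second derivatives: L_aa(-4)=-72, L_aa(4)=72; L_bb(3)=-2.
Local minima occur where both diagonal entries positive: none. Count: 0.

0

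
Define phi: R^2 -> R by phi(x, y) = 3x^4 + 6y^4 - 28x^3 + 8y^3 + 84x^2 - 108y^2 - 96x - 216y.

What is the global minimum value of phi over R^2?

-982

phi(x,y) separates as P(x) + Q(y), so its minimum is min P + min Q.
P'(x) = 12(x - 4)(x - 2)(x - 1) vanishes at x ∈ {1, 2, 4}; Q'(y) = 24(y - 3)(y + 1)(y + 3) vanishes at y ∈ {-3, -1, 3}.
Local minima of P (where P''>0): P(1)=-37, P(4)=-64. Local minima of Q: Q(-3)=-54, Q(3)=-918.
So the global minimum of phi is P(4) + Q(3) = -64 − 918 = -982, attained at (4, 3).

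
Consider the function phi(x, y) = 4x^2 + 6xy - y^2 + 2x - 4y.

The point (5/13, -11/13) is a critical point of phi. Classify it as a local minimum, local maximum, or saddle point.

The Hessian of phi is constant: H = [[8, 6], [6, -2]].
det(H) = 8·(-2) − 6² = -52.
Since det(H) < 0, H is indefinite and the critical point is a saddle point.

saddle point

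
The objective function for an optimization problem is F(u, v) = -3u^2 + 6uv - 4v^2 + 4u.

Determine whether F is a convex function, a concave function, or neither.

concave

F is quadratic, so its Hessian is the constant matrix H = [[-6, 6], [6, -8]].
det(H) = 12, tr(H) = -14.
det(H) > 0 and tr(H) < 0, so H is negative definite everywhere: concave.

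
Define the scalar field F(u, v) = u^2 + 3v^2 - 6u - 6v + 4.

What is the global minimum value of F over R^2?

-8

F(u,v) separates as P(u) + Q(v) + 4, so its minimum is min P + min Q + 4.
P'(u) = 2u - 6 vanishes at u ∈ {3}; Q'(v) = 6v - 6 vanishes at v ∈ {1}.
Local minima of P (where P''>0): P(3)=-9. Local minima of Q: Q(1)=-3.
So the global minimum of F is P(3) + Q(1) + 4 = -9 − 3 + 4 = -8, attained at (3, 1).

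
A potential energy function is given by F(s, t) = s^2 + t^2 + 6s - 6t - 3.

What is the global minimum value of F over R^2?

-21

F(s,t) separates as P(s) + Q(t) − 3, so its minimum is min P + min Q − 3.
P'(s) = 2s + 6 vanishes at s ∈ {-3}; Q'(t) = 2(t - 3) vanishes at t ∈ {3}.
Local minima of P (where P''>0): P(-3)=-9. Local minima of Q: Q(3)=-9.
So the global minimum of F is P(-3) + Q(3) − 3 = -9 − 9 − 3 = -21, attained at (-3, 3).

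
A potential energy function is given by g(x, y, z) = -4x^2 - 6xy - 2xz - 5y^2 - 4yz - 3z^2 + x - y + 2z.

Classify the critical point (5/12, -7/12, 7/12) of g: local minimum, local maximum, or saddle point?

local maximum

The Hessian is constant: H = [[-8, -6, -2], [-6, -10, -4], [-2, -4, -6]].
Leading principal minors: Δ₁ = -8, Δ₂ = 44, Δ₃ = -192.
The minors alternate sign starting negative (−, +, −), so H is negative definite: a local maximum.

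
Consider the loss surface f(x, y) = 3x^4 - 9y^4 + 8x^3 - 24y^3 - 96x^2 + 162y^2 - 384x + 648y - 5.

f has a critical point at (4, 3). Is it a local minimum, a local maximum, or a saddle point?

saddle point

The mixed partial ∂²f/∂x∂y is 0, so the Hessian at any point is diag(f_xx, f_yy) = diag(12(3x^2 + 4x - 16), 36(-3y^2 - 4y + 9)).
At (4, 3): H = diag(576, -1080).
The eigenvalues have opposite signs, so H is indefinite: a saddle point.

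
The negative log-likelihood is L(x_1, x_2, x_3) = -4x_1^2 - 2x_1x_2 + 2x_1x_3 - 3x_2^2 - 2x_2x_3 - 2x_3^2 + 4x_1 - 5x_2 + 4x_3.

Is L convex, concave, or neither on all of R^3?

L is quadratic, so its Hessian is the constant matrix H = [[-8, -2, 2], [-2, -6, -2], [2, -2, -4]].
Leading principal minors: -8, 44, -104.
Signs alternate −, +, − ⇒ H ≺ 0 ⇒ concave.

concave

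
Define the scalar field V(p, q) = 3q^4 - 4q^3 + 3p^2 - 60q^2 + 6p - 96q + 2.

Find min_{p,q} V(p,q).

V(p,q) separates as A(p) + B(q) + 2, so its minimum is min A + min B + 2.
A'(p) = 6p + 6 vanishes at p ∈ {-1}; B'(q) = 12(q - 4)(q + 1)(q + 2) vanishes at q ∈ {-2, -1, 4}.
Local minima of A (where A''>0): A(-1)=-3. Local minima of B: B(-2)=32, B(4)=-832.
So the global minimum of V is A(-1) + B(4) + 2 = -3 − 832 + 2 = -833, attained at (-1, 4).

-833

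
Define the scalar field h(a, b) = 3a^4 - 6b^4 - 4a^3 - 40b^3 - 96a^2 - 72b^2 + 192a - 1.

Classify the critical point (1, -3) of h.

local maximum

The mixed partial ∂²h/∂a∂b is 0, so the Hessian at any point is diag(h_aa, h_bb) = diag(12(3a^2 - 2a - 16), -24(3b^2 + 10b + 6)).
At (1, -3): H = diag(-180, -72).
Both eigenvalues are negative, so H is negative definite: a local maximum.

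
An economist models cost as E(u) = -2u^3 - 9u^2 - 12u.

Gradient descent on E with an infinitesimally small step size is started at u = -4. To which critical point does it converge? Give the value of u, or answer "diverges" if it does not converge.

-2

E'(u) = -6(u + 1)(u + 2), so E'(-4) = -36.
Gradient descent moves in the -E' direction, i.e. u is increasing.
The nearest critical point in that direction is u = -2, where E'' = 6 > 0 (a local minimum). The iterate converges there.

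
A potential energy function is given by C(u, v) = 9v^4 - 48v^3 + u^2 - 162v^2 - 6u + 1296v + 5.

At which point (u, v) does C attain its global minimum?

C(u,v) separates as P(u) + Q(v) + 5, so its minimum is min P + min Q + 5.
P'(u) = 2u - 6 vanishes at u ∈ {3}; Q'(v) = 36(v - 4)(v - 3)(v + 3) vanishes at v ∈ {-3, 3, 4}.
Local minima of P (where P''>0): P(3)=-9. Local minima of Q: Q(-3)=-3321, Q(4)=1824.
So the global minimum of C is P(3) + Q(-3) + 5 = -9 − 3321 + 5 = -3325, attained at (3, -3).

(3, -3)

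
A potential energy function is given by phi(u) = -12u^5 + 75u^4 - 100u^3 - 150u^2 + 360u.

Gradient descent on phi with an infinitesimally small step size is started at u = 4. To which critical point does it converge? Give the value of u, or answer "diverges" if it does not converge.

phi'(u) = -60(u - 3)(u - 2)(u - 1)(u + 1), so phi'(4) = -1800.
Gradient descent moves in the -phi' direction, i.e. u is increasing.
There is no critical point above u=4, and phi' keeps the same sign, so the iterate runs off to +∞.

diverges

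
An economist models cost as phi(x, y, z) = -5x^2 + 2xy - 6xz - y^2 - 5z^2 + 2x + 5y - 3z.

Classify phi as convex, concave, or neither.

concave

phi is quadratic, so its Hessian is the constant matrix H = [[-10, 2, -6], [2, -2, 0], [-6, 0, -10]].
Leading principal minors: -10, 16, -88.
Signs alternate −, +, − ⇒ H ≺ 0 ⇒ concave.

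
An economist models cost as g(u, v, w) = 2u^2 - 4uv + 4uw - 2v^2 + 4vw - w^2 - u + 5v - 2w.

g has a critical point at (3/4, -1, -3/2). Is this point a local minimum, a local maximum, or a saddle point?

The Hessian is constant: H = [[4, -4, 4], [-4, -4, 4], [4, 4, -2]].
Leading principal minors: Δ₁ = 4, Δ₂ = -32, Δ₃ = -64.
The minors fit neither the all-positive nor the alternating-sign pattern, so H is indefinite: a saddle point.

saddle point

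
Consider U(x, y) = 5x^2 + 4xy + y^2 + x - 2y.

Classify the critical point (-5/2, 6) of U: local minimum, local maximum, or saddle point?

local minimum

The Hessian of U is constant: H = [[10, 4], [4, 2]].
det(H) = 10·2 − 4² = 4.
det(H) > 0 and tr(H) = 12 > 0, so H is positive definite and the point is a local minimum.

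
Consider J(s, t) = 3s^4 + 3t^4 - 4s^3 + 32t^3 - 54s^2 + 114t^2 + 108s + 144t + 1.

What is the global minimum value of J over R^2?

J(s,t) separates as P(s) + Q(t) + 1, so its minimum is min P + min Q + 1.
P'(s) = 12(s - 3)(s - 1)(s + 3) vanishes at s ∈ {-3, 1, 3}; Q'(t) = 12(t + 1)(t + 3)(t + 4) vanishes at t ∈ {-4, -3, -1}.
Local minima of P (where P''>0): P(-3)=-459, P(3)=-27. Local minima of Q: Q(-4)=-32, Q(-1)=-59.
So the global minimum of J is P(-3) + Q(-1) + 1 = -459 − 59 + 1 = -517, attained at (-3, -1).

-517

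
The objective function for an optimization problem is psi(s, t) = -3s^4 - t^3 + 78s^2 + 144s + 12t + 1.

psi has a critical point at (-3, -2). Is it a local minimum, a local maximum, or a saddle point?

saddle point

The mixed partial ∂²psi/∂s∂t is 0, so the Hessian at any point is diag(psi_ss, psi_tt) = diag(12(-3s^2 + 13), -6t).
At (-3, -2): H = diag(-168, 12).
The eigenvalues have opposite signs, so H is indefinite: a saddle point.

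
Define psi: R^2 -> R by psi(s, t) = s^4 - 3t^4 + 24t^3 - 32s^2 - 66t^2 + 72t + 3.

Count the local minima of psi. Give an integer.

2

psi separates as a function of s plus a function of t, so ∇psi=0 decouples.
∂psi/∂s = 4s(s - 4)(s + 4) = 0 at s ∈ {-4, 0, 4}; ∂psi/∂t = -12(t - 3)(t - 2)(t - 1) = 0 at t ∈ {1, 2, 3}.
The Hessian is diagonal: diag(psi_ss, psi_tt). Second derivatives: psi_ss(-4)=128, psi_ss(0)=-64, psi_ss(4)=128; psi_tt(1)=-24, psi_tt(2)=12, psi_tt(3)=-24.
Local minima occur where both diagonal entries positive: (-4, 2), (4, 2). Count: 2.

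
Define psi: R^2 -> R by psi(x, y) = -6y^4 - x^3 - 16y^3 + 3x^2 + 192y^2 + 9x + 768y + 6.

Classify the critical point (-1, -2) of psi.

The mixed partial ∂²psi/∂x∂y is 0, so the Hessian at any point is diag(psi_xx, psi_yy) = diag(6(-x + 1), 24(-3y^2 - 4y + 16)).
At (-1, -2): H = diag(12, 288).
Both eigenvalues are positive, so H is positive definite: a local minimum.

local minimum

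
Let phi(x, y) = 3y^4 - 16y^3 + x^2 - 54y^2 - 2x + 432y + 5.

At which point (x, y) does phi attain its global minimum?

phi(x,y) separates as P(x) + Q(y) + 5, so its minimum is min P + min Q + 5.
P'(x) = 2x - 2 vanishes at x ∈ {1}; Q'(y) = 12(y - 4)(y - 3)(y + 3) vanishes at y ∈ {-3, 3, 4}.
Local minima of P (where P''>0): P(1)=-1. Local minima of Q: Q(-3)=-1107, Q(4)=608.
So the global minimum of phi is P(1) + Q(-3) + 5 = -1 − 1107 + 5 = -1103, attained at (1, -3).

(1, -3)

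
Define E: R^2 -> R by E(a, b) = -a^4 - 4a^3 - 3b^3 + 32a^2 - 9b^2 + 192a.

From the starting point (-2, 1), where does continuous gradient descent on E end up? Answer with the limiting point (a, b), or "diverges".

diverges

E is separable, so gradient descent decouples: a follows -∂E/∂a, b follows -∂E/∂b.
∂E/∂a = -4(a - 4)(a + 3)(a + 4); at a=-2 this is 48, so a decreases.
∂E/∂b = -9b(b + 2); at b=1 this is -27, so b increases.
The b-coordinate has no critical point in that direction and runs off to infinity.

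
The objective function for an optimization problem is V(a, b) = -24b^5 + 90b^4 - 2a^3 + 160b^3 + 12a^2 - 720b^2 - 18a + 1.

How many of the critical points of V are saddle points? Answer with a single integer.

V separates as a function of a plus a function of b, so ∇V=0 decouples.
∂V/∂a = -6(a - 3)(a - 1) = 0 at a ∈ {1, 3}; ∂V/∂b = -120b(b - 3)(b - 2)(b + 2) = 0 at b ∈ {-2, 0, 2, 3}.
The Hessian is diagonal: diag(V_aa, V_bb). Second derivatives: V_aa(1)=12, V_aa(3)=-12; V_bb(-2)=4800, V_bb(0)=-1440, V_bb(2)=960, V_bb(3)=-1800.
Saddle points occur where the two diagonal entries have opposite signs: (1, 0), (1, 3), (3, -2), (3, 2). Count: 4.

4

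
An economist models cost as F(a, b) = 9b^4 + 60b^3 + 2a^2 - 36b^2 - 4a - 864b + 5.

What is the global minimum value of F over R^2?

-1245

F(a,b) separates as P(a) + Q(b) + 5, so its minimum is min P + min Q + 5.
P'(a) = 4a - 4 vanishes at a ∈ {1}; Q'(b) = 36(b - 2)(b + 3)(b + 4) vanishes at b ∈ {-4, -3, 2}.
Local minima of P (where P''>0): P(1)=-2. Local minima of Q: Q(-4)=1344, Q(2)=-1248.
So the global minimum of F is P(1) + Q(2) + 5 = -2 − 1248 + 5 = -1245, attained at (1, 2).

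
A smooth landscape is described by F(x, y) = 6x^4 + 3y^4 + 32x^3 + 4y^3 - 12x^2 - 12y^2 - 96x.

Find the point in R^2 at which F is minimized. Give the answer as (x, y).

(-4, -2)

F(x,y) separates as P(x) + Q(y), so its minimum is min P + min Q.
P'(x) = 24(x - 1)(x + 1)(x + 4) vanishes at x ∈ {-4, -1, 1}; Q'(y) = 12y(y - 1)(y + 2) vanishes at y ∈ {-2, 0, 1}.
Local minima of P (where P''>0): P(-4)=-320, P(1)=-70. Local minima of Q: Q(-2)=-32, Q(1)=-5.
So the global minimum of F is P(-4) + Q(-2) = -320 − 32 = -352, attained at (-4, -2).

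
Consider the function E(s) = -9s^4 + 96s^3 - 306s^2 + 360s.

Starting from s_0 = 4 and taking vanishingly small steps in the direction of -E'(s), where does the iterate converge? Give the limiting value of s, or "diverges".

E'(s) = -36(s - 5)(s - 2)(s - 1), so E'(4) = 216.
Gradient descent moves in the -E' direction, i.e. s is decreasing.
The nearest critical point in that direction is s = 2, where E'' = 108 > 0 (a local minimum). The iterate converges there.

2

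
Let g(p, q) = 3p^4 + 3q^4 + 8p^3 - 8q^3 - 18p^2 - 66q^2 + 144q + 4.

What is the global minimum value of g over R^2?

g(p,q) separates as A(p) + B(q) + 4, so its minimum is min A + min B + 4.
A'(p) = 12p(p - 1)(p + 3) vanishes at p ∈ {-3, 0, 1}; B'(q) = 12(q - 4)(q - 1)(q + 3) vanishes at q ∈ {-3, 1, 4}.
Local minima of A (where A''>0): A(-3)=-135, A(1)=-7. Local minima of B: B(-3)=-567, B(4)=-224.
So the global minimum of g is A(-3) + B(-3) + 4 = -135 − 567 + 4 = -698, attained at (-3, -3).

-698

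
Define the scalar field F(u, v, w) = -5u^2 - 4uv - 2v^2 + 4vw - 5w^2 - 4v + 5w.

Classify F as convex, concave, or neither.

F is quadratic, so its Hessian is the constant matrix H = [[-10, -4, 0], [-4, -4, 4], [0, 4, -10]].
Leading principal minors: -10, 24, -80.
Signs alternate −, +, − ⇒ H ≺ 0 ⇒ concave.

concave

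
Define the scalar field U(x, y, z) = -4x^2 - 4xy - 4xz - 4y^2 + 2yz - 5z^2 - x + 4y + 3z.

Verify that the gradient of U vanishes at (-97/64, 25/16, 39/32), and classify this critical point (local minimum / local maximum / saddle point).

local maximum

∇U = (-8x - 4y - 4z - 1, -4x - 8y + 2z + 4, -4x + 2y - 10z + 3); substituting (-97/64, 25/16, 39/32) gives ∇U = (0, 0, 0), so (-97/64, 25/16, 39/32) is indeed a critical point.
The Hessian is constant: H = [[-8, -4, -4], [-4, -8, 2], [-4, 2, -10]].
Leading principal minors: Δ₁ = -8, Δ₂ = 48, Δ₃ = -256.
The minors alternate sign starting negative (−, +, −), so H is negative definite: a local maximum.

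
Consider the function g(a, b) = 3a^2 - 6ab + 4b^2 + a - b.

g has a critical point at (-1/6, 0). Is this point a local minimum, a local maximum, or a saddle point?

local minimum

The Hessian of g is constant: H = [[6, -6], [-6, 8]].
det(H) = 6·8 − (-6)² = 12.
det(H) > 0 and tr(H) = 14 > 0, so H is positive definite and the point is a local minimum.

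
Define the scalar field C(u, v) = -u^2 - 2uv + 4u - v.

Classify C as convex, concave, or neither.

C is quadratic, so its Hessian is the constant matrix H = [[-2, -2], [-2, 0]].
det(H) = -4, tr(H) = -2.
det(H) < 0, so H is indefinite: neither convex nor concave.

neither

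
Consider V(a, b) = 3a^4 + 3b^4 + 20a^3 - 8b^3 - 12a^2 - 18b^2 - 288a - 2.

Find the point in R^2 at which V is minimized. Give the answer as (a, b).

(2, 3)

V(a,b) separates as P(a) + Q(b) − 2, so its minimum is min P + min Q − 2.
P'(a) = 12(a - 2)(a + 3)(a + 4) vanishes at a ∈ {-4, -3, 2}; Q'(b) = 12b(b - 3)(b + 1) vanishes at b ∈ {-1, 0, 3}.
Local minima of P (where P''>0): P(-4)=448, P(2)=-416. Local minima of Q: Q(-1)=-7, Q(3)=-135.
So the global minimum of V is P(2) + Q(3) − 2 = -416 − 135 − 2 = -553, attained at (2, 3).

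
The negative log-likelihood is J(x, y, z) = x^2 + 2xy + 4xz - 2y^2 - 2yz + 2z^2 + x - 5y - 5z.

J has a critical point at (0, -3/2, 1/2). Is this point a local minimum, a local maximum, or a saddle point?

The Hessian is constant: H = [[2, 2, 4], [2, -4, -2], [4, -2, 4]].
Leading principal minors: Δ₁ = 2, Δ₂ = -12, Δ₃ = -24.
The minors fit neither the all-positive nor the alternating-sign pattern, so H is indefinite: a saddle point.

saddle point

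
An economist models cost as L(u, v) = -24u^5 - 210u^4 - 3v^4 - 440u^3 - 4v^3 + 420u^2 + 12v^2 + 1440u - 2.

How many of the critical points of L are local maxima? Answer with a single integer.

4

L separates as a function of u plus a function of v, so ∇L=0 decouples.
∂L/∂u = -120(u - 1)(u + 1)(u + 3)(u + 4) = 0 at u ∈ {-4, -3, -1, 1}; ∂L/∂v = -12v(v - 1)(v + 2) = 0 at v ∈ {-2, 0, 1}.
The Hessian is diagonal: diag(L_uu, L_vv). Second derivatives: L_uu(-4)=1800, L_uu(-3)=-960, L_uu(-1)=1440, L_uu(1)=-4800; L_vv(-2)=-72, L_vv(0)=24, L_vv(1)=-36.
Local maxima occur where both diagonal entries negative: (-3, -2), (-3, 1), (1, -2), (1, 1). Count: 4.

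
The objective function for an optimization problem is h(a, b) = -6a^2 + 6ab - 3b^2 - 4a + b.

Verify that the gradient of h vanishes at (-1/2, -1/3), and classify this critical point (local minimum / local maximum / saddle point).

∇h = (-12a + 6b - 4, 6a - 6b + 1); substituting (-1/2, -1/3) gives ∇h = (0, 0), so (-1/2, -1/3) is indeed a critical point.
The Hessian of h is constant: H = [[-12, 6], [6, -6]].
det(H) = (-12)·(-6) − 6² = 36.
det(H) > 0 and tr(H) = -18 < 0, so H is negative definite and the point is a local maximum.

local maximum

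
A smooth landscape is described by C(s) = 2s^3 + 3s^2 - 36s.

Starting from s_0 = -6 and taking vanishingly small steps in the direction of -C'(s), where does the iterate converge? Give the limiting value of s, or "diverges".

diverges

C'(s) = 6(s - 2)(s + 3), so C'(-6) = 144.
Gradient descent moves in the -C' direction, i.e. s is decreasing.
There is no critical point below s=-6, and C' keeps the same sign, so the iterate runs off to −∞.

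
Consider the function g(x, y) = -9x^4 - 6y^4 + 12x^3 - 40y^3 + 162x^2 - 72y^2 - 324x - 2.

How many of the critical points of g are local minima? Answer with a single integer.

1

g separates as a function of x plus a function of y, so ∇g=0 decouples.
∂g/∂x = -36(x - 3)(x - 1)(x + 3) = 0 at x ∈ {-3, 1, 3}; ∂g/∂y = -24y(y + 2)(y + 3) = 0 at y ∈ {-3, -2, 0}.
The Hessian is diagonal: diag(g_xx, g_yy). Second derivatives: g_xx(-3)=-864, g_xx(1)=288, g_xx(3)=-432; g_yy(-3)=-72, g_yy(-2)=48, g_yy(0)=-144.
Local minima occur where both diagonal entries positive: (1, -2). Count: 1.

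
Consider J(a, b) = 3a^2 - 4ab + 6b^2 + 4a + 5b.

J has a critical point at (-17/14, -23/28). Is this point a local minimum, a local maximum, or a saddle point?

local minimum

The Hessian of J is constant: H = [[6, -4], [-4, 12]].
det(H) = 6·12 − (-4)² = 56.
det(H) > 0 and tr(H) = 18 > 0, so H is positive definite and the point is a local minimum.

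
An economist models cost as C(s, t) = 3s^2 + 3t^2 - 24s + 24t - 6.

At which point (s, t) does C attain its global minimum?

(4, -4)

C(s,t) separates as P(s) + Q(t) − 6, so its minimum is min P + min Q − 6.
P'(s) = 6s - 24 vanishes at s ∈ {4}; Q'(t) = 6(t + 4) vanishes at t ∈ {-4}.
Local minima of P (where P''>0): P(4)=-48. Local minima of Q: Q(-4)=-48.
So the global minimum of C is P(4) + Q(-4) − 6 = -48 − 48 − 6 = -102, attained at (4, -4).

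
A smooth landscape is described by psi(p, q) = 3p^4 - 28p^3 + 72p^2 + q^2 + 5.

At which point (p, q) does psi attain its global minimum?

(0, 0)

psi(p,q) separates as A(p) + B(q) + 5, so its minimum is min A + min B + 5.
A'(p) = 12p(p - 4)(p - 3) vanishes at p ∈ {0, 3, 4}; B'(q) = 2q vanishes at q ∈ {0}.
Local minima of A (where A''>0): A(0)=0, A(4)=128. Local minima of B: B(0)=0.
So the global minimum of psi is A(0) + B(0) + 5 = 0 + 0 + 5 = 5, attained at (0, 0).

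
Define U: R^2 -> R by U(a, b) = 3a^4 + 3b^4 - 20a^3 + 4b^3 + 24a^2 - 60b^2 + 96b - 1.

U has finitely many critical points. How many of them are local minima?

4

U separates as a function of a plus a function of b, so ∇U=0 decouples.
∂U/∂a = 12a(a - 4)(a - 1) = 0 at a ∈ {0, 1, 4}; ∂U/∂b = 12(b - 2)(b - 1)(b + 4) = 0 at b ∈ {-4, 1, 2}.
The Hessian is diagonal: diag(U_aa, U_bb). Second derivatives: U_aa(0)=48, U_aa(1)=-36, U_aa(4)=144; U_bb(-4)=360, U_bb(1)=-60, U_bb(2)=72.
Local minima occur where both diagonal entries positive: (0, -4), (0, 2), (4, -4), (4, 2). Count: 4.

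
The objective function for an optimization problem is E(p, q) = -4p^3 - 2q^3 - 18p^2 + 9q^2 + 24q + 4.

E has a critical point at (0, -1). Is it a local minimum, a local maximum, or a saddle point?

saddle point

The mixed partial ∂²E/∂p∂q is 0, so the Hessian at any point is diag(E_pp, E_qq) = diag(-12(2p + 3), 6(-2q + 3)).
At (0, -1): H = diag(-36, 30).
The eigenvalues have opposite signs, so H is indefinite: a saddle point.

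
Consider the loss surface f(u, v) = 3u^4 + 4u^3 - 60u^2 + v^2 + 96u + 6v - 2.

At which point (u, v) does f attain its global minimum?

(-4, -3)

f(u,v) separates as P(u) + Q(v) − 2, so its minimum is min P + min Q − 2.
P'(u) = 12(u - 2)(u - 1)(u + 4) vanishes at u ∈ {-4, 1, 2}; Q'(v) = 2v + 6 vanishes at v ∈ {-3}.
Local minima of P (where P''>0): P(-4)=-832, P(2)=32. Local minima of Q: Q(-3)=-9.
So the global minimum of f is P(-4) + Q(-3) − 2 = -832 − 9 − 2 = -843, attained at (-4, -3).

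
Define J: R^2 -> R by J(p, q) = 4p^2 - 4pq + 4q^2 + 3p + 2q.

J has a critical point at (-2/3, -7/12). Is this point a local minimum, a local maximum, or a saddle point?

The Hessian of J is constant: H = [[8, -4], [-4, 8]].
det(H) = 8·8 − (-4)² = 48.
det(H) > 0 and tr(H) = 16 > 0, so H is positive definite and the point is a local minimum.

local minimum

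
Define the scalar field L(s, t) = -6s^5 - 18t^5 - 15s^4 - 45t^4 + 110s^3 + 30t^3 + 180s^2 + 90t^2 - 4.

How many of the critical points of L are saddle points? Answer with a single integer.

L separates as a function of s plus a function of t, so ∇L=0 decouples.
∂L/∂s = -30s(s - 3)(s + 1)(s + 4) = 0 at s ∈ {-4, -1, 0, 3}; ∂L/∂t = -90t(t - 1)(t + 1)(t + 2) = 0 at t ∈ {-2, -1, 0, 1}.
The Hessian is diagonal: diag(L_ss, L_tt). Second derivatives: L_ss(-4)=2520, L_ss(-1)=-360, L_ss(0)=360, L_ss(3)=-2520; L_tt(-2)=540, L_tt(-1)=-180, L_tt(0)=180, L_tt(1)=-540.
Saddle points occur where the two diagonal entries have opposite signs: (-4, -1), (-4, 1), (-1, -2), (-1, 0), (0, -1), (0, 1), (3, -2), (3, 0). Count: 8.

8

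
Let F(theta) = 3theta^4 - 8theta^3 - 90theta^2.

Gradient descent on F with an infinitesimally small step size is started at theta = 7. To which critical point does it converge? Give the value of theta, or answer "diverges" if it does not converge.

5

F'(theta) = 12theta(theta - 5)(theta + 3), so F'(7) = 1680.
Gradient descent moves in the -F' direction, i.e. theta is decreasing.
The nearest critical point in that direction is theta = 5, where F'' = 480 > 0 (a local minimum). The iterate converges there.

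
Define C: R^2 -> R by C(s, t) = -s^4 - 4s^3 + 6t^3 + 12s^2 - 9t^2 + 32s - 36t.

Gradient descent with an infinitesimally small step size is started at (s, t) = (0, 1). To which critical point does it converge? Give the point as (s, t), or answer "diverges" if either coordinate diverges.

(-1, 2)

C is separable, so gradient descent decouples: s follows -∂C/∂s, t follows -∂C/∂t.
∂C/∂s = -4(s - 2)(s + 1)(s + 4); at s=0 this is 32, so s decreases.
∂C/∂t = 18(t - 2)(t + 1); at t=1 this is -36, so t increases.
s converges to its nearest critical value -1 (a local min of the s-part); t converges to 2. The iterate converges to (-1, 2).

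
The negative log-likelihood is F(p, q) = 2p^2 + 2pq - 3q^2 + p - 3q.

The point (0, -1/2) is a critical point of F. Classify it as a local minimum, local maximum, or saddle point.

saddle point

The Hessian of F is constant: H = [[4, 2], [2, -6]].
det(H) = 4·(-6) − 2² = -28.
Since det(H) < 0, H is indefinite and the critical point is a saddle point.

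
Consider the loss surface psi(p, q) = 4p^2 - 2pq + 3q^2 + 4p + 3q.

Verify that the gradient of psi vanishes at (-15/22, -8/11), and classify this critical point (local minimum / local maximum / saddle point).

local minimum

∇psi = (8p - 2q + 4, -2p + 6q + 3); substituting (-15/22, -8/11) gives ∇psi = (0, 0), so (-15/22, -8/11) is indeed a critical point.
The Hessian of psi is constant: H = [[8, -2], [-2, 6]].
det(H) = 8·6 − (-2)² = 44.
det(H) > 0 and tr(H) = 14 > 0, so H is positive definite and the point is a local minimum.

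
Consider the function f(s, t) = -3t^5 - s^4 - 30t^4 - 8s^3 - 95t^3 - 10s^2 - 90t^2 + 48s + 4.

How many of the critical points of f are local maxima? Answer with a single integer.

4

f separates as a function of s plus a function of t, so ∇f=0 decouples.
∂f/∂s = -4(s - 1)(s + 3)(s + 4) = 0 at s ∈ {-4, -3, 1}; ∂f/∂t = -15t(t + 1)(t + 3)(t + 4) = 0 at t ∈ {-4, -3, -1, 0}.
The Hessian is diagonal: diag(f_ss, f_tt). Second derivatives: f_ss(-4)=-20, f_ss(-3)=16, f_ss(1)=-80; f_tt(-4)=180, f_tt(-3)=-90, f_tt(-1)=90, f_tt(0)=-180.
Local maxima occur where both diagonal entries negative: (-4, -3), (-4, 0), (1, -3), (1, 0). Count: 4.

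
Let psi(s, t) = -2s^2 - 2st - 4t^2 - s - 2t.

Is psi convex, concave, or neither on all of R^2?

psi is quadratic, so its Hessian is the constant matrix H = [[-4, -2], [-2, -8]].
det(H) = 28, tr(H) = -12.
det(H) > 0 and tr(H) < 0, so H is negative definite everywhere: concave.

concave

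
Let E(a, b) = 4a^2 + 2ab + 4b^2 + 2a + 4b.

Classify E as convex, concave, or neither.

convex

E is quadratic, so its Hessian is the constant matrix H = [[8, 2], [2, 8]].
det(H) = 60, tr(H) = 16.
det(H) > 0 and tr(H) > 0, so H is positive definite everywhere: convex.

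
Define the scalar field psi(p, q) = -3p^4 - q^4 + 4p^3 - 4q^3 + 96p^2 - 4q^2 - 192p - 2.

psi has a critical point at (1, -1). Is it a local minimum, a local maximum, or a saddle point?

local minimum

The mixed partial ∂²psi/∂p∂q is 0, so the Hessian at any point is diag(psi_pp, psi_qq) = diag(12(-3p^2 + 2p + 16), -4(3q^2 + 6q + 2)).
At (1, -1): H = diag(180, 4).
Both eigenvalues are positive, so H is positive definite: a local minimum.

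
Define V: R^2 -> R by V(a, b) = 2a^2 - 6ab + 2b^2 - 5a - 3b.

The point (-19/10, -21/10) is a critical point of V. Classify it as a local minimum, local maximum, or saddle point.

The Hessian of V is constant: H = [[4, -6], [-6, 4]].
det(H) = 4·4 − (-6)² = -20.
Since det(H) < 0, H is indefinite and the critical point is a saddle point.

saddle point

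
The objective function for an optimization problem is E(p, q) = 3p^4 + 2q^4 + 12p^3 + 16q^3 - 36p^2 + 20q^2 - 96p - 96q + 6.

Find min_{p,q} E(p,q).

-244

E(p,q) separates as A(p) + B(q) + 6, so its minimum is min A + min B + 6.
A'(p) = 12(p - 2)(p + 1)(p + 4) vanishes at p ∈ {-4, -1, 2}; B'(q) = 8(q - 1)(q + 3)(q + 4) vanishes at q ∈ {-4, -3, 1}.
Local minima of A (where A''>0): A(-4)=-192, A(2)=-192. Local minima of B: B(-4)=192, B(1)=-58.
So the global minimum of E is A(-4) + B(1) + 6 = -192 − 58 + 6 = -244, attained at (-4, 1).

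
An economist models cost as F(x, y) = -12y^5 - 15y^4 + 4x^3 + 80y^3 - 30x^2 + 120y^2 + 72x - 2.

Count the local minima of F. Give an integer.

2

F separates as a function of x plus a function of y, so ∇F=0 decouples.
∂F/∂x = 12(x - 3)(x - 2) = 0 at x ∈ {2, 3}; ∂F/∂y = -60y(y - 2)(y + 1)(y + 2) = 0 at y ∈ {-2, -1, 0, 2}.
The Hessian is diagonal: diag(F_xx, F_yy). Second derivatives: F_xx(2)=-12, F_xx(3)=12; F_yy(-2)=480, F_yy(-1)=-180, F_yy(0)=240, F_yy(2)=-1440.
Local minima occur where both diagonal entries positive: (3, -2), (3, 0). Count: 2.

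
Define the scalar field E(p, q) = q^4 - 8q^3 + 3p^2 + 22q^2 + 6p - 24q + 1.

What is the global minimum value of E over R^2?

E(p,q) separates as A(p) + B(q) + 1, so its minimum is min A + min B + 1.
A'(p) = 6p + 6 vanishes at p ∈ {-1}; B'(q) = 4(q - 3)(q - 2)(q - 1) vanishes at q ∈ {1, 2, 3}.
Local minima of A (where A''>0): A(-1)=-3. Local minima of B: B(1)=-9, B(3)=-9.
So the global minimum of E is A(-1) + B(1) + 1 = -3 − 9 + 1 = -11, attained at (-1, 1).

-11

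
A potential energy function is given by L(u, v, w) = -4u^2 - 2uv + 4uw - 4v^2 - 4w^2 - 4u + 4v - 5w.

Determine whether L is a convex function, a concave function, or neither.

concave

L is quadratic, so its Hessian is the constant matrix H = [[-8, -2, 4], [-2, -8, 0], [4, 0, -8]].
Leading principal minors: -8, 60, -352.
Signs alternate −, +, − ⇒ H ≺ 0 ⇒ concave.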